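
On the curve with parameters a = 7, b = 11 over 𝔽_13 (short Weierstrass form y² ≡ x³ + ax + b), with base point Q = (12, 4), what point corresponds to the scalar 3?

(9, 6)

Repeated addition: build up to 3Q.
2Q: tangent at (12, 4): λ = (3·12² + 7)/(2·4) ≡ 10/8. 8⁻¹ ≡ 5 (mod 13), so λ ≡ 10·5 ≡ 11.
  x = λ² - 12 - 12 = 121 - 24 ≡ 6; y = λ·(12 - 6) - 4 ≡ 10. → (6, 10)
3Q: (6, 10) + (12, 4). λ = (4 - 10)/(12 - 6) ≡ 7/6 mod 13. 6⁻¹ ≡ 11 (mod 13), so λ ≡ 12.
  x = λ² - 6 - 12 = 144 - 18 ≡ 9; y = λ·(6 - 9) - 10 ≡ 6. → (9, 6)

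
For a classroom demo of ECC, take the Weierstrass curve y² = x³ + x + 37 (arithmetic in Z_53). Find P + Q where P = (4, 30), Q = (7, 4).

(17, 12)

(4, 30) + (7, 4). λ = (4 - 30)/(7 - 4) ≡ 27/3 mod 53. 3⁻¹ ≡ 18 (mod 53) since 3·18 = 54 ≡ 1, so λ ≡ 9.
  x = λ² - 4 - 7 = 81 - 11 ≡ 17; y = λ·(4 - 17) - 30 ≡ 12. → (17, 12)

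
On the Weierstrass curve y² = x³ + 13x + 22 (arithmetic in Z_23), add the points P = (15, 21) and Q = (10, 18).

(14, 21)

(15, 21) + (10, 18). λ = (18 - 21)/(10 - 15) ≡ 20/18 mod 23. 18⁻¹ ≡ 9 (mod 23), so λ ≡ 19.
  x = λ² - 15 - 10 = 361 - 25 ≡ 14; y = λ·(15 - 14) - 21 ≡ 21. → (14, 21)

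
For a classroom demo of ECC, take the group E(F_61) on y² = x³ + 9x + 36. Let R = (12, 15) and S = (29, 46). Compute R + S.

(40, 38)

(12, 15) + (29, 46). λ = (46 - 15)/(29 - 12) ≡ 31/17 mod 61. 17⁻¹ ≡ 18 (mod 61), so λ ≡ 9.
  x = λ² - 12 - 29 = 81 - 41 ≡ 40; y = λ·(12 - 40) - 15 ≡ 38. → (40, 38)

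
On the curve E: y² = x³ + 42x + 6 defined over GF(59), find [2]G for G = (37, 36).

tangent at (37, 36): λ = (3·37² + 42)/(2·36) ≡ 19/13. 13⁻¹ ≡ 50 (mod 59) since 13·50 = 650 ≡ 1, so λ ≡ 19·50 ≡ 6.
  x = λ² - 37 - 37 = 36 - 74 ≡ 21; y = λ·(37 - 21) - 36 ≡ 1. → (21, 1)

(21, 1)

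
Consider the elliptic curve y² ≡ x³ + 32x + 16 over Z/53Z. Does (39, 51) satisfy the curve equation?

yes

y² = 51² ≡ 4; x³ + 32x + 16 = 60583 ≡ 4 (mod 53). 4 = 4.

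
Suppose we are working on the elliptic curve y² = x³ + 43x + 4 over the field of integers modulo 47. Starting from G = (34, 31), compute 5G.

(20, 34)

Double-and-add on 5 = (101)₂. Start with G = (34, 31) for the leading 1-bit.
double: tangent at (34, 31): λ = (3·34² + 43)/(2·31) ≡ 33/15. 15⁻¹ ≡ 22 (mod 47) since 15·22 = 330 ≡ 1, so λ ≡ 33·22 ≡ 21.
  x = λ² - 34 - 34 = 441 - 68 ≡ 44; y = λ·(34 - 44) - 31 ≡ 41. → (44, 41)
double: tangent at (44, 41): λ = (3·44² + 43)/(2·41) ≡ 23/35. 35⁻¹ ≡ 43 (mod 47) since 35·43 = 1505 ≡ 1, so λ ≡ 23·43 ≡ 2.
  x = λ² - 44 - 44 = 4 - 88 ≡ 10; y = λ·(44 - 10) - 41 ≡ 27. → (10, 27)
add G: (10, 27) + (34, 31). λ = (31 - 27)/(34 - 10) ≡ 4/24 mod 47. 24⁻¹ ≡ 2 (mod 47) since 24·2 = 48 ≡ 1, so λ ≡ 8.
  x = λ² - 10 - 34 = 64 - 44 ≡ 20; y = λ·(10 - 20) - 27 ≡ 34. → (20, 34)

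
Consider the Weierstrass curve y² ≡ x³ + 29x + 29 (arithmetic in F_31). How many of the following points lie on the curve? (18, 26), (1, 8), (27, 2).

(18, 26): 26² ≡ 25, rhs ≡ 28 → off.
(1, 8): 8² ≡ 2, rhs ≡ 28 → off.
(27, 2): 2² ≡ 4, rhs ≡ 4 → on.

1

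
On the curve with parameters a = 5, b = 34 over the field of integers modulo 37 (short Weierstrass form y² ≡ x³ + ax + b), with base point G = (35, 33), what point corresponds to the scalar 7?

(35, 4)

Repeated addition: build up to 7G.
2G: tangent at (35, 33): λ = (3·35² + 5)/(2·33) ≡ 17/29. 29⁻¹ ≡ 23 (mod 37) since 29·23 = 667 ≡ 1, so λ ≡ 17·23 ≡ 21.
  x = λ² - 35 - 35 = 441 - 70 ≡ 1; y = λ·(35 - 1) - 33 ≡ 15. → (1, 15)
3G: (1, 15) + (35, 33). λ = (33 - 15)/(35 - 1) ≡ 18/34 mod 37. 34⁻¹ ≡ 12 (mod 37) since 34·12 = 408 ≡ 1, so λ ≡ 31.
  x = λ² - 1 - 35 = 961 - 36 ≡ 0; y = λ·(1 - 0) - 15 ≡ 16. → (0, 16)
4G: (0, 16) + (35, 33). λ = (33 - 16)/(35 - 0) ≡ 17/35 mod 37. 35⁻¹ ≡ 18 (mod 37) since 35·18 = 630 ≡ 1, so λ ≡ 10.
  x = λ² - 0 - 35 = 100 - 35 ≡ 28; y = λ·(0 - 28) - 16 ≡ 0. → (28, 0)
5G: (28, 0) + (35, 33). λ = (33 - 0)/(35 - 28) ≡ 33/7 mod 37. 7⁻¹ ≡ 16 (mod 37), so λ ≡ 10.
  x = λ² - 28 - 35 = 100 - 63 ≡ 0; y = λ·(28 - 0) - 0 ≡ 21. → (0, 21)
6G: (0, 21) + (35, 33). λ = (33 - 21)/(35 - 0) ≡ 12/35 mod 37. 35⁻¹ ≡ 18 (mod 37) since 35·18 = 630 ≡ 1, so λ ≡ 31.
  x = λ² - 0 - 35 = 961 - 35 ≡ 1; y = λ·(0 - 1) - 21 ≡ 22. → (1, 22)
7G: (1, 22) + (35, 33). λ = (33 - 22)/(35 - 1) ≡ 11/34 mod 37. 34⁻¹ ≡ 12 (mod 37) since 34·12 = 408 ≡ 1, so λ ≡ 21.
  x = λ² - 1 - 35 = 441 - 36 ≡ 35; y = λ·(1 - 35) - 22 ≡ 4. → (35, 4)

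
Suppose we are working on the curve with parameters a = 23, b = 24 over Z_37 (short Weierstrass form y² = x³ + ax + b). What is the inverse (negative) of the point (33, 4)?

-(33, 4) = (33, -4 mod 37) = (33, 33).

(33, 33)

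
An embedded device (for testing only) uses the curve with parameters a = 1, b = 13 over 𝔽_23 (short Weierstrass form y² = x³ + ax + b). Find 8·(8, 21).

Write Q = (8, 21).
Double-and-add on 8 = (1000)₂. Start with Q = (8, 21) for the leading 1-bit.
double: tangent at (8, 21): λ = (3·8² + 1)/(2·21) ≡ 9/19. 19⁻¹ ≡ 17 (mod 23) since 19·17 = 323 ≡ 1, so λ ≡ 9·17 ≡ 15.
  x = λ² - 8 - 8 = 225 - 16 ≡ 2; y = λ·(8 - 2) - 21 ≡ 0. → (2, 0)
double: (2, 0) + (2, 0): same x and y₁ ≡ -y₂, so the sum is 𝒪.
double: 𝒪 + 𝒪 = 𝒪 (identity).

O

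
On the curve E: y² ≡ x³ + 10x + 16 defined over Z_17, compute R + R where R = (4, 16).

tangent at (4, 16): λ = (3·4² + 10)/(2·16) ≡ 7/15. 15⁻¹ ≡ 8 (mod 17), so λ ≡ 7·8 ≡ 5.
  x = λ² - 4 - 4 = 25 - 8 ≡ 0; y = λ·(4 - 0) - 16 ≡ 4. → (0, 4)

(0, 4)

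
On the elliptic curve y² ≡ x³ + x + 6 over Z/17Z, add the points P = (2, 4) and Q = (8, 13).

(2, 4) + (8, 13). λ = (13 - 4)/(8 - 2) ≡ 9/6 mod 17. 6⁻¹ ≡ 3 (mod 17), so λ ≡ 10.
  x = λ² - 2 - 8 = 100 - 10 ≡ 5; y = λ·(2 - 5) - 4 ≡ 0. → (5, 0)

(5, 0)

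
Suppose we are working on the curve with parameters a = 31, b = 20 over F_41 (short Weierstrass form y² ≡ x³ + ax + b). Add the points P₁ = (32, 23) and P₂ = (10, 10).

(24, 19)

(32, 23) + (10, 10). λ = (10 - 23)/(10 - 32) ≡ 28/19 mod 41. 19⁻¹ ≡ 13 (mod 41), so λ ≡ 36.
  x = λ² - 32 - 10 = 1296 - 42 ≡ 24; y = λ·(32 - 24) - 23 ≡ 19. → (24, 19)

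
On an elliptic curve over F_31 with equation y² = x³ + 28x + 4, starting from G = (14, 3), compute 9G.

Double-and-add on 9 = (1001)₂. Start with G = (14, 3) for the leading 1-bit.
double: tangent at (14, 3): λ = (3·14² + 28)/(2·3) ≡ 27/6. 6⁻¹ ≡ 26 (mod 31) since 6·26 = 156 ≡ 1, so λ ≡ 27·26 ≡ 20.
  x = λ² - 14 - 14 = 400 - 28 ≡ 0; y = λ·(14 - 0) - 3 ≡ 29. → (0, 29)
double: tangent at (0, 29): λ = (3·0² + 28)/(2·29) ≡ 28/27. 27⁻¹ ≡ 23 (mod 31) since 27·23 = 621 ≡ 1, so λ ≡ 28·23 ≡ 24.
  x = λ² - 0 - 0 = 576 - 0 ≡ 18; y = λ·(0 - 18) - 29 ≡ 4. → (18, 4)
double: tangent at (18, 4): λ = (3·18² + 28)/(2·4) ≡ 8/8. 8⁻¹ ≡ 4 (mod 31) since 8·4 = 32 ≡ 1, so λ ≡ 8·4 ≡ 1.
  x = λ² - 18 - 18 = 1 - 36 ≡ 27; y = λ·(18 - 27) - 4 ≡ 18. → (27, 18)
add G: (27, 18) + (14, 3). λ = (3 - 18)/(14 - 27) ≡ 16/18 mod 31. 18⁻¹ ≡ 19 (mod 31) since 18·19 = 342 ≡ 1, so λ ≡ 25.
  x = λ² - 27 - 14 = 625 - 41 ≡ 26; y = λ·(27 - 26) - 18 ≡ 7. → (26, 7)

(26, 7)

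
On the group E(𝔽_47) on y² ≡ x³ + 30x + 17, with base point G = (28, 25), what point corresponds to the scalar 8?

(20, 43)

Double-and-add on 8 = (1000)₂. Start with G = (28, 25) for the leading 1-bit.
double: tangent at (28, 25): λ = (3·28² + 30)/(2·25) ≡ 32/3. 3⁻¹ ≡ 16 (mod 47), so λ ≡ 32·16 ≡ 42.
  x = λ² - 28 - 28 = 1764 - 56 ≡ 16; y = λ·(28 - 16) - 25 ≡ 9. → (16, 9)
double: tangent at (16, 9): λ = (3·16² + 30)/(2·9) ≡ 46/18. 18⁻¹ ≡ 34 (mod 47) since 18·34 = 612 ≡ 1, so λ ≡ 46·34 ≡ 13.
  x = λ² - 16 - 16 = 169 - 32 ≡ 43; y = λ·(16 - 43) - 9 ≡ 16. → (43, 16)
double: tangent at (43, 16): λ = (3·43² + 30)/(2·16) ≡ 31/32. 32⁻¹ ≡ 25 (mod 47), so λ ≡ 31·25 ≡ 23.
  x = λ² - 43 - 43 = 529 - 86 ≡ 20; y = λ·(43 - 20) - 16 ≡ 43. → (20, 43)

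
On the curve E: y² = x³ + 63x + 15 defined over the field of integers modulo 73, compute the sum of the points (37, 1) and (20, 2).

(40, 55)

(37, 1) + (20, 2). λ = (2 - 1)/(20 - 37) ≡ 1/56 mod 73. 56⁻¹ ≡ 30 (mod 73), so λ ≡ 30.
  x = λ² - 37 - 20 = 900 - 57 ≡ 40; y = λ·(37 - 40) - 1 ≡ 55. → (40, 55)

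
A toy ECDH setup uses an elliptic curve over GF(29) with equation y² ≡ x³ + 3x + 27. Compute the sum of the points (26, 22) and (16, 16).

(26, 22) + (16, 16). λ = (16 - 22)/(16 - 26) ≡ 23/19 mod 29. 19⁻¹ ≡ 26 (mod 29), so λ ≡ 18.
  x = λ² - 26 - 16 = 324 - 42 ≡ 21; y = λ·(26 - 21) - 22 ≡ 10. → (21, 10)

(21, 10)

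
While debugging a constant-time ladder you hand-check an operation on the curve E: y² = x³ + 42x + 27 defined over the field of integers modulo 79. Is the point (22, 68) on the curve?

no

y² = 68² ≡ 42; x³ + 42x + 27 = 11599 ≡ 65 (mod 79). 42 ≠ 65.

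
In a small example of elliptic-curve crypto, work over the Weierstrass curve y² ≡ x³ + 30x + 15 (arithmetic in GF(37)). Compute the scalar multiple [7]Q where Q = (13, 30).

(2, 3)

Double-and-add on 7 = (111)₂. Start with Q = (13, 30) for the leading 1-bit.
double: tangent at (13, 30): λ = (3·13² + 30)/(2·30) ≡ 19/23. 23⁻¹ ≡ 29 (mod 37), so λ ≡ 19·29 ≡ 33.
  x = λ² - 13 - 13 = 1089 - 26 ≡ 27; y = λ·(13 - 27) - 30 ≡ 26. → (27, 26)
add Q: (27, 26) + (13, 30). λ = (30 - 26)/(13 - 27) ≡ 4/23 mod 37. 23⁻¹ ≡ 29 (mod 37), so λ ≡ 5.
  x = λ² - 27 - 13 = 25 - 40 ≡ 22; y = λ·(27 - 22) - 26 ≡ 36. → (22, 36)
double: tangent at (22, 36): λ = (3·22² + 30)/(2·36) ≡ 2/35. 35⁻¹ ≡ 18 (mod 37) since 35·18 = 630 ≡ 1, so λ ≡ 2·18 ≡ 36.
  x = λ² - 22 - 22 = 1296 - 44 ≡ 31; y = λ·(22 - 31) - 36 ≡ 10. → (31, 10)
add Q: (31, 10) + (13, 30). λ = (30 - 10)/(13 - 31) ≡ 20/19 mod 37. 19⁻¹ ≡ 2 (mod 37) since 19·2 = 38 ≡ 1, so λ ≡ 3.
  x = λ² - 31 - 13 = 9 - 44 ≡ 2; y = λ·(31 - 2) - 10 ≡ 3. → (2, 3)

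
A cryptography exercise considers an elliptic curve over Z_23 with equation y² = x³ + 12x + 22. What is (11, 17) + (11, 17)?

(13, 11)

tangent at (11, 17): λ = (3·11² + 12)/(2·17) ≡ 7/11. 11⁻¹ ≡ 21 (mod 23), so λ ≡ 7·21 ≡ 9.
  x = λ² - 11 - 11 = 81 - 22 ≡ 13; y = λ·(11 - 13) - 17 ≡ 11. → (13, 11)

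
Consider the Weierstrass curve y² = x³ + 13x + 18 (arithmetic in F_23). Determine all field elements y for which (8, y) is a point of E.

6, 17

x³ + 13x + 18 = 634 ≡ 13 (mod 23).
Square roots of 13 mod 23: 6 and 17 (since 6² = 36 ≡ 13).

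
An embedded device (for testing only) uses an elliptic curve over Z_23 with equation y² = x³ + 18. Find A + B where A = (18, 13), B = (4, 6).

(7, 4)

(18, 13) + (4, 6). λ = (6 - 13)/(4 - 18) ≡ 16/9 mod 23. 9⁻¹ ≡ 18 (mod 23), so λ ≡ 12.
  x = λ² - 18 - 4 = 144 - 22 ≡ 7; y = λ·(18 - 7) - 13 ≡ 4. → (7, 4)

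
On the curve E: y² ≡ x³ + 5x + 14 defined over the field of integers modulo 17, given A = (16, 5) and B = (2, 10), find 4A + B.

First 4A:
Double-and-add on 4 = (100)₂. Start with A = (16, 5) for the leading 1-bit.
double: tangent at (16, 5): λ = (3·16² + 5)/(2·5) ≡ 8/10. 10⁻¹ ≡ 12 (mod 17) since 10·12 = 120 ≡ 1, so λ ≡ 8·12 ≡ 11.
  x = λ² - 16 - 16 = 121 - 32 ≡ 4; y = λ·(16 - 4) - 5 ≡ 8. → (4, 8)
double: tangent at (4, 8): λ = (3·4² + 5)/(2·8) ≡ 2/16. 16⁻¹ ≡ 16 (mod 17), so λ ≡ 2·16 ≡ 15.
  x = λ² - 4 - 4 = 225 - 8 ≡ 13; y = λ·(4 - 13) - 8 ≡ 10. → (13, 10)
4A = (13, 10).
Finally 4A + B:
(13, 10) + (2, 10). λ = (10 - 10)/(2 - 13) ≡ 0/6 mod 17. 6⁻¹ ≡ 3 (mod 17) since 6·3 = 18 ≡ 1, so λ ≡ 0.
  x = λ² - 13 - 2 = 0 - 15 ≡ 2; y = λ·(13 - 2) - 10 ≡ 7. → (2, 7)

(2, 7)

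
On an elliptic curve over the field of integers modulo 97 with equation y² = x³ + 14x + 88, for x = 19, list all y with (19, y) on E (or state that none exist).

36, 61

x³ + 14x + 88 = 7213 ≡ 35 (mod 97).
Square roots of 35 mod 97: 36 and 61 (since 36² = 1296 ≡ 35).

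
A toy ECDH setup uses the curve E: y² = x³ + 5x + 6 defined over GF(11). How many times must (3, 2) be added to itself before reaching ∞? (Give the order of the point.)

2P: tangent at (3, 2): λ = (3·3² + 5)/(2·2) ≡ 10/4. 4⁻¹ ≡ 3 (mod 11), so λ ≡ 10·3 ≡ 8.
  x = λ² - 3 - 3 = 64 - 6 ≡ 3; y = λ·(3 - 3) - 2 ≡ 9. → (3, 9)
3P: (3, 9) + (3, 2): same x and y₁ ≡ -y₂, so the sum is ∞.
3P = ∞, so the order is 3.

3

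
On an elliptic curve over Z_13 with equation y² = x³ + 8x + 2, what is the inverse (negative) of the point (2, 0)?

(2, 0)

-(2, 0) = (2, -0 mod 13) = (2, 0).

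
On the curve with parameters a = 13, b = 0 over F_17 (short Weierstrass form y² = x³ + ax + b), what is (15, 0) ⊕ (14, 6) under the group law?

(7, 3)

(15, 0) + (14, 6). λ = (6 - 0)/(14 - 15) ≡ 6/16 mod 17. 16⁻¹ ≡ 16 (mod 17), so λ ≡ 11.
  x = λ² - 15 - 14 = 121 - 29 ≡ 7; y = λ·(15 - 7) - 0 ≡ 3. → (7, 3)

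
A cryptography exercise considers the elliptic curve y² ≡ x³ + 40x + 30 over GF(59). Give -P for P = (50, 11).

-(50, 11) = (50, -11 mod 59) = (50, 48).

(50, 48)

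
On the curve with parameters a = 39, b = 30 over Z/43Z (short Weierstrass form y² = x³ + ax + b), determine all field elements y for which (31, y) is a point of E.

x³ + 39x + 30 = 31030 ≡ 27 (mod 43).
27 is a non-residue mod 43; no y exists.

none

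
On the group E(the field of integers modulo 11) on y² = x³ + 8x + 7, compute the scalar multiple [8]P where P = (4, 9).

(2, 3)

Repeated addition: build up to 8P.
2P: tangent at (4, 9): λ = (3·4² + 8)/(2·9) ≡ 1/7. 7⁻¹ ≡ 8 (mod 11), so λ ≡ 1·8 ≡ 8.
  x = λ² - 4 - 4 = 64 - 8 ≡ 1; y = λ·(4 - 1) - 9 ≡ 4. → (1, 4)
3P: (1, 4) + (4, 9). λ = (9 - 4)/(4 - 1) ≡ 5/3 mod 11. 3⁻¹ ≡ 4 (mod 11), so λ ≡ 9.
  x = λ² - 1 - 4 = 81 - 5 ≡ 10; y = λ·(1 - 10) - 4 ≡ 3. → (10, 3)
4P: (10, 3) + (4, 9). λ = (9 - 3)/(4 - 10) ≡ 6/5 mod 11. 5⁻¹ ≡ 9 (mod 11) since 5·9 = 45 ≡ 1, so λ ≡ 10.
  x = λ² - 10 - 4 = 100 - 14 ≡ 9; y = λ·(10 - 9) - 3 ≡ 7. → (9, 7)
5P: (9, 7) + (4, 9). λ = (9 - 7)/(4 - 9) ≡ 2/6 mod 11. 6⁻¹ ≡ 2 (mod 11) since 6·2 = 12 ≡ 1, so λ ≡ 4.
  x = λ² - 9 - 4 = 16 - 13 ≡ 3; y = λ·(9 - 3) - 7 ≡ 6. → (3, 6)
6P: (3, 6) + (4, 9). λ = (9 - 6)/(4 - 3) ≡ 3/1 mod 11. 1⁻¹ ≡ 1 (mod 11) since 1·1 = 1 ≡ 1, so λ ≡ 3.
  x = λ² - 3 - 4 = 9 - 7 ≡ 2; y = λ·(3 - 2) - 6 ≡ 8. → (2, 8)
7P: (2, 8) + (4, 9). λ = (9 - 8)/(4 - 2) ≡ 1/2 mod 11. 2⁻¹ ≡ 6 (mod 11) since 2·6 = 12 ≡ 1, so λ ≡ 6.
  x = λ² - 2 - 4 = 36 - 6 ≡ 8; y = λ·(2 - 8) - 8 ≡ 0. → (8, 0)
8P: (8, 0) + (4, 9). λ = (9 - 0)/(4 - 8) ≡ 9/7 mod 11. 7⁻¹ ≡ 8 (mod 11), so λ ≡ 6.
  x = λ² - 8 - 4 = 36 - 12 ≡ 2; y = λ·(8 - 2) - 0 ≡ 3. → (2, 3)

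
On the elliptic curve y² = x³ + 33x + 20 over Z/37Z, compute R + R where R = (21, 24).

tangent at (21, 24): λ = (3·21² + 33)/(2·24) ≡ 24/11. 11⁻¹ ≡ 27 (mod 37) since 11·27 = 297 ≡ 1, so λ ≡ 24·27 ≡ 19.
  x = λ² - 21 - 21 = 361 - 42 ≡ 23; y = λ·(21 - 23) - 24 ≡ 12. → (23, 12)

(23, 12)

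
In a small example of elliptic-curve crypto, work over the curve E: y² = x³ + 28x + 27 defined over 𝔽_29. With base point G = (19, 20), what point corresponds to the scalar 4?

(8, 26)

Repeated addition: build up to 4G.
2G: tangent at (19, 20): λ = (3·19² + 28)/(2·20) ≡ 9/11. 11⁻¹ ≡ 8 (mod 29) since 11·8 = 88 ≡ 1, so λ ≡ 9·8 ≡ 14.
  x = λ² - 19 - 19 = 196 - 38 ≡ 13; y = λ·(19 - 13) - 20 ≡ 6. → (13, 6)
3G: (13, 6) + (19, 20). λ = (20 - 6)/(19 - 13) ≡ 14/6 mod 29. 6⁻¹ ≡ 5 (mod 29), so λ ≡ 12.
  x = λ² - 13 - 19 = 144 - 32 ≡ 25; y = λ·(13 - 25) - 6 ≡ 24. → (25, 24)
4G: (25, 24) + (19, 20). λ = (20 - 24)/(19 - 25) ≡ 25/23 mod 29. 23⁻¹ ≡ 24 (mod 29), so λ ≡ 20.
  x = λ² - 25 - 19 = 400 - 44 ≡ 8; y = λ·(25 - 8) - 24 ≡ 26. → (8, 26)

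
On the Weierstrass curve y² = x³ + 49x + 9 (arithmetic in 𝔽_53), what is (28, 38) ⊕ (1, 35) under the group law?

(28, 38) + (1, 35). λ = (35 - 38)/(1 - 28) ≡ 50/26 mod 53. 26⁻¹ ≡ 51 (mod 53), so λ ≡ 6.
  x = λ² - 28 - 1 = 36 - 29 ≡ 7; y = λ·(28 - 7) - 38 ≡ 35. → (7, 35)

(7, 35)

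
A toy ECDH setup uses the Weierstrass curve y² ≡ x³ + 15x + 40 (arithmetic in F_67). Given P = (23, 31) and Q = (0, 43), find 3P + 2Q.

(66, 52)

First 3P:
Repeated addition: build up to 3P.
2P: tangent at (23, 31): λ = (3·23² + 15)/(2·31) ≡ 61/62. 62⁻¹ ≡ 40 (mod 67), so λ ≡ 61·40 ≡ 28.
  x = λ² - 23 - 23 = 784 - 46 ≡ 1; y = λ·(23 - 1) - 31 ≡ 49. → (1, 49)
3P: (1, 49) + (23, 31). λ = (31 - 49)/(23 - 1) ≡ 49/22 mod 67. 22⁻¹ ≡ 64 (mod 67), so λ ≡ 54.
  x = λ² - 1 - 23 = 2916 - 24 ≡ 11; y = λ·(1 - 11) - 49 ≡ 14. → (11, 14)
3P = (11, 14).
Next 2Q:
Repeated addition: build up to 2Q.
2Q: tangent at (0, 43): λ = (3·0² + 15)/(2·43) ≡ 15/19. 19⁻¹ ≡ 60 (mod 67) since 19·60 = 1140 ≡ 1, so λ ≡ 15·60 ≡ 29.
  x = λ² - 0 - 0 = 841 - 0 ≡ 37; y = λ·(0 - 37) - 43 ≡ 23. → (37, 23)
2Q = (37, 23).
Finally 3P + 2Q:
(11, 14) + (37, 23). λ = (23 - 14)/(37 - 11) ≡ 9/26 mod 67. 26⁻¹ ≡ 49 (mod 67), so λ ≡ 39.
  x = λ² - 11 - 37 = 1521 - 48 ≡ 66; y = λ·(11 - 66) - 14 ≡ 52. → (66, 52)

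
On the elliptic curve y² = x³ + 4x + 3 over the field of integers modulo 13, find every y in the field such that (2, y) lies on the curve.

x³ + 4x + 3 = 19 ≡ 6 (mod 13).
6 is a non-residue mod 13; no y exists.

none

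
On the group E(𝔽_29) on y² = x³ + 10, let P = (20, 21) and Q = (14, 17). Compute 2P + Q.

(21, 7)

First 2P:
Repeated addition: build up to 2P.
2P: tangent at (20, 21): λ = (3·20² + 0)/(2·21) ≡ 11/13. 13⁻¹ ≡ 9 (mod 29) since 13·9 = 117 ≡ 1, so λ ≡ 11·9 ≡ 12.
  x = λ² - 20 - 20 = 144 - 40 ≡ 17; y = λ·(20 - 17) - 21 ≡ 15. → (17, 15)
2P = (17, 15).
Finally 2P + Q:
(17, 15) + (14, 17). λ = (17 - 15)/(14 - 17) ≡ 2/26 mod 29. 26⁻¹ ≡ 19 (mod 29) since 26·19 = 494 ≡ 1, so λ ≡ 9.
  x = λ² - 17 - 14 = 81 - 31 ≡ 21; y = λ·(17 - 21) - 15 ≡ 7. → (21, 7)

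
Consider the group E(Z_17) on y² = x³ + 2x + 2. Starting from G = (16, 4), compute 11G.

Double-and-add on 11 = (1011)₂. Start with G = (16, 4) for the leading 1-bit.
double: tangent at (16, 4): λ = (3·16² + 2)/(2·4) ≡ 5/8. 8⁻¹ ≡ 15 (mod 17), so λ ≡ 5·15 ≡ 7.
  x = λ² - 16 - 16 = 49 - 32 ≡ 0; y = λ·(16 - 0) - 4 ≡ 6. → (0, 6)
double: tangent at (0, 6): λ = (3·0² + 2)/(2·6) ≡ 2/12. 12⁻¹ ≡ 10 (mod 17) since 12·10 = 120 ≡ 1, so λ ≡ 2·10 ≡ 3.
  x = λ² - 0 - 0 = 9 - 0 ≡ 9; y = λ·(0 - 9) - 6 ≡ 1. → (9, 1)
add G: (9, 1) + (16, 4). λ = (4 - 1)/(16 - 9) ≡ 3/7 mod 17. 7⁻¹ ≡ 5 (mod 17), so λ ≡ 15.
  x = λ² - 9 - 16 = 225 - 25 ≡ 13; y = λ·(9 - 13) - 1 ≡ 7. → (13, 7)
double: tangent at (13, 7): λ = (3·13² + 2)/(2·7) ≡ 16/14. 14⁻¹ ≡ 11 (mod 17) since 14·11 = 154 ≡ 1, so λ ≡ 16·11 ≡ 6.
  x = λ² - 13 - 13 = 36 - 26 ≡ 10; y = λ·(13 - 10) - 7 ≡ 11. → (10, 11)
add G: (10, 11) + (16, 4). λ = (4 - 11)/(16 - 10) ≡ 10/6 mod 17. 6⁻¹ ≡ 3 (mod 17), so λ ≡ 13.
  x = λ² - 10 - 16 = 169 - 26 ≡ 7; y = λ·(10 - 7) - 11 ≡ 11. → (7, 11)

(7, 11)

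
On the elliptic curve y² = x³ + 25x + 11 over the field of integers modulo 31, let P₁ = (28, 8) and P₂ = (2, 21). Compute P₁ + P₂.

(28, 8) + (2, 21). λ = (21 - 8)/(2 - 28) ≡ 13/5 mod 31. 5⁻¹ ≡ 25 (mod 31), so λ ≡ 15.
  x = λ² - 28 - 2 = 225 - 30 ≡ 9; y = λ·(28 - 9) - 8 ≡ 29. → (9, 29)

(9, 29)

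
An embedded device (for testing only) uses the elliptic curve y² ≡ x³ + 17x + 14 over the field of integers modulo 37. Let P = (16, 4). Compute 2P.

(6, 6)

tangent at (16, 4): λ = (3·16² + 17)/(2·4) ≡ 8/8. 8⁻¹ ≡ 14 (mod 37), so λ ≡ 8·14 ≡ 1.
  x = λ² - 16 - 16 = 1 - 32 ≡ 6; y = λ·(16 - 6) - 4 ≡ 6. → (6, 6)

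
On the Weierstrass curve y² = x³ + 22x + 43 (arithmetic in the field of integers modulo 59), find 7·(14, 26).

O

Write G = (14, 26).
Repeated addition: build up to 7G.
2G: tangent at (14, 26): λ = (3·14² + 22)/(2·26) ≡ 20/52. 52⁻¹ ≡ 42 (mod 59), so λ ≡ 20·42 ≡ 14.
  x = λ² - 14 - 14 = 196 - 28 ≡ 50; y = λ·(14 - 50) - 26 ≡ 1. → (50, 1)
3G: (50, 1) + (14, 26). λ = (26 - 1)/(14 - 50) ≡ 25/23 mod 59. 23⁻¹ ≡ 18 (mod 59), so λ ≡ 37.
  x = λ² - 50 - 14 = 1369 - 64 ≡ 7; y = λ·(50 - 7) - 1 ≡ 56. → (7, 56)
4G: (7, 56) + (14, 26). λ = (26 - 56)/(14 - 7) ≡ 29/7 mod 59. 7⁻¹ ≡ 17 (mod 59) since 7·17 = 119 ≡ 1, so λ ≡ 21.
  x = λ² - 7 - 14 = 441 - 21 ≡ 7; y = λ·(7 - 7) - 56 ≡ 3. → (7, 3)
5G: (7, 3) + (14, 26). λ = (26 - 3)/(14 - 7) ≡ 23/7 mod 59. 7⁻¹ ≡ 17 (mod 59) since 7·17 = 119 ≡ 1, so λ ≡ 37.
  x = λ² - 7 - 14 = 1369 - 21 ≡ 50; y = λ·(7 - 50) - 3 ≡ 58. → (50, 58)
6G: (50, 58) + (14, 26). λ = (26 - 58)/(14 - 50) ≡ 27/23 mod 59. 23⁻¹ ≡ 18 (mod 59), so λ ≡ 14.
  x = λ² - 50 - 14 = 196 - 64 ≡ 14; y = λ·(50 - 14) - 58 ≡ 33. → (14, 33)
7G: (14, 33) + (14, 26): same x and y₁ ≡ -y₂, so the sum is O.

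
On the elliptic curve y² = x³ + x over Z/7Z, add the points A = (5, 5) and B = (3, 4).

(5, 5) + (3, 4). λ = (4 - 5)/(3 - 5) ≡ 6/5 mod 7. 5⁻¹ ≡ 3 (mod 7) since 5·3 = 15 ≡ 1, so λ ≡ 4.
  x = λ² - 5 - 3 = 16 - 8 ≡ 1; y = λ·(5 - 1) - 5 ≡ 4. → (1, 4)

(1, 4)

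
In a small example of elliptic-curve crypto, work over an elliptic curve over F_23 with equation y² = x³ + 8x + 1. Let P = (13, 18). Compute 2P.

(10, 0)

tangent at (13, 18): λ = (3·13² + 8)/(2·18) ≡ 9/13. 13⁻¹ ≡ 16 (mod 23) since 13·16 = 208 ≡ 1, so λ ≡ 9·16 ≡ 6.
  x = λ² - 13 - 13 = 36 - 26 ≡ 10; y = λ·(13 - 10) - 18 ≡ 0. → (10, 0)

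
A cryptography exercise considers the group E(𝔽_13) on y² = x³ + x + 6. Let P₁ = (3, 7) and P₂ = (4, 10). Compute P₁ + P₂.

(2, 9)

(3, 7) + (4, 10). λ = (10 - 7)/(4 - 3) ≡ 3/1 mod 13. 1⁻¹ ≡ 1 (mod 13) since 1·1 = 1 ≡ 1, so λ ≡ 3.
  x = λ² - 3 - 4 = 9 - 7 ≡ 2; y = λ·(3 - 2) - 7 ≡ 9. → (2, 9)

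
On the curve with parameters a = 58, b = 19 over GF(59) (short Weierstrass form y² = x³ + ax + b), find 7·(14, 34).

Write G = (14, 34).
Double-and-add on 7 = (111)₂. Start with G = (14, 34) for the leading 1-bit.
double: tangent at (14, 34): λ = (3·14² + 58)/(2·34) ≡ 56/9. 9⁻¹ ≡ 46 (mod 59) since 9·46 = 414 ≡ 1, so λ ≡ 56·46 ≡ 39.
  x = λ² - 14 - 14 = 1521 - 28 ≡ 18; y = λ·(14 - 18) - 34 ≡ 46. → (18, 46)
add G: (18, 46) + (14, 34). λ = (34 - 46)/(14 - 18) ≡ 47/55 mod 59. 55⁻¹ ≡ 44 (mod 59) since 55·44 = 2420 ≡ 1, so λ ≡ 3.
  x = λ² - 18 - 14 = 9 - 32 ≡ 36; y = λ·(18 - 36) - 46 ≡ 18. → (36, 18)
double: tangent at (36, 18): λ = (3·36² + 58)/(2·18) ≡ 52/36. 36⁻¹ ≡ 41 (mod 59), so λ ≡ 52·41 ≡ 8.
  x = λ² - 36 - 36 = 64 - 72 ≡ 51; y = λ·(36 - 51) - 18 ≡ 39. → (51, 39)
add G: (51, 39) + (14, 34). λ = (34 - 39)/(14 - 51) ≡ 54/22 mod 59. 22⁻¹ ≡ 51 (mod 59) since 22·51 = 1122 ≡ 1, so λ ≡ 40.
  x = λ² - 51 - 14 = 1600 - 65 ≡ 1; y = λ·(51 - 1) - 39 ≡ 14. → (1, 14)

(1, 14)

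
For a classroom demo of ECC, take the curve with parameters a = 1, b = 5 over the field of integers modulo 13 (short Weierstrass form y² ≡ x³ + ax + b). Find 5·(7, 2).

(10, 1)

Write P = (7, 2).
Repeated addition: build up to 5P.
2P: tangent at (7, 2): λ = (3·7² + 1)/(2·2) ≡ 5/4. 4⁻¹ ≡ 10 (mod 13) since 4·10 = 40 ≡ 1, so λ ≡ 5·10 ≡ 11.
  x = λ² - 7 - 7 = 121 - 14 ≡ 3; y = λ·(7 - 3) - 2 ≡ 3. → (3, 3)
3P: (3, 3) + (7, 2). λ = (2 - 3)/(7 - 3) ≡ 12/4 mod 13. 4⁻¹ ≡ 10 (mod 13), so λ ≡ 3.
  x = λ² - 3 - 7 = 9 - 10 ≡ 12; y = λ·(3 - 12) - 3 ≡ 9. → (12, 9)
4P: (12, 9) + (7, 2). λ = (2 - 9)/(7 - 12) ≡ 6/8 mod 13. 8⁻¹ ≡ 5 (mod 13), so λ ≡ 4.
  x = λ² - 12 - 7 = 16 - 19 ≡ 10; y = λ·(12 - 10) - 9 ≡ 12. → (10, 12)
5P: (10, 12) + (7, 2). λ = (2 - 12)/(7 - 10) ≡ 3/10 mod 13. 10⁻¹ ≡ 4 (mod 13) since 10·4 = 40 ≡ 1, so λ ≡ 12.
  x = λ² - 10 - 7 = 144 - 17 ≡ 10; y = λ·(10 - 10) - 12 ≡ 1. → (10, 1)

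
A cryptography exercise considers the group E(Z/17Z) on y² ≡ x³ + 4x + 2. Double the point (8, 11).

(9, 11)

tangent at (8, 11): λ = (3·8² + 4)/(2·11) ≡ 9/5. 5⁻¹ ≡ 7 (mod 17) since 5·7 = 35 ≡ 1, so λ ≡ 9·7 ≡ 12.
  x = λ² - 8 - 8 = 144 - 16 ≡ 9; y = λ·(8 - 9) - 11 ≡ 11. → (9, 11)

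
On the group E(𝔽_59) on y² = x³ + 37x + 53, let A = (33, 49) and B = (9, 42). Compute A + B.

(43, 12)

(33, 49) + (9, 42). λ = (42 - 49)/(9 - 33) ≡ 52/35 mod 59. 35⁻¹ ≡ 27 (mod 59) since 35·27 = 945 ≡ 1, so λ ≡ 47.
  x = λ² - 33 - 9 = 2209 - 42 ≡ 43; y = λ·(33 - 43) - 49 ≡ 12. → (43, 12)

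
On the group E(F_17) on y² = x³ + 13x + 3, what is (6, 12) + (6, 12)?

(3, 1)

tangent at (6, 12): λ = (3·6² + 13)/(2·12) ≡ 2/7. 7⁻¹ ≡ 5 (mod 17), so λ ≡ 2·5 ≡ 10.
  x = λ² - 6 - 6 = 100 - 12 ≡ 3; y = λ·(6 - 3) - 12 ≡ 1. → (3, 1)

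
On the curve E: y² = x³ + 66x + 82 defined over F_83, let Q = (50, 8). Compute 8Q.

(72, 73)

Repeated addition: build up to 8Q.
2Q: tangent at (50, 8): λ = (3·50² + 66)/(2·8) ≡ 13/16. 16⁻¹ ≡ 26 (mod 83), so λ ≡ 13·26 ≡ 6.
  x = λ² - 50 - 50 = 36 - 100 ≡ 19; y = λ·(50 - 19) - 8 ≡ 12. → (19, 12)
3Q: (19, 12) + (50, 8). λ = (8 - 12)/(50 - 19) ≡ 79/31 mod 83. 31⁻¹ ≡ 75 (mod 83), so λ ≡ 32.
  x = λ² - 19 - 50 = 1024 - 69 ≡ 42; y = λ·(19 - 42) - 12 ≡ 82. → (42, 82)
4Q: (42, 82) + (50, 8). λ = (8 - 82)/(50 - 42) ≡ 9/8 mod 83. 8⁻¹ ≡ 52 (mod 83), so λ ≡ 53.
  x = λ² - 42 - 50 = 2809 - 92 ≡ 61; y = λ·(42 - 61) - 82 ≡ 73. → (61, 73)
5Q: (61, 73) + (50, 8). λ = (8 - 73)/(50 - 61) ≡ 18/72 mod 83. 72⁻¹ ≡ 15 (mod 83) since 72·15 = 1080 ≡ 1, so λ ≡ 21.
  x = λ² - 61 - 50 = 441 - 111 ≡ 81; y = λ·(61 - 81) - 73 ≡ 5. → (81, 5)
6Q: (81, 5) + (50, 8). λ = (8 - 5)/(50 - 81) ≡ 3/52 mod 83. 52⁻¹ ≡ 8 (mod 83), so λ ≡ 24.
  x = λ² - 81 - 50 = 576 - 131 ≡ 30; y = λ·(81 - 30) - 5 ≡ 57. → (30, 57)
7Q: (30, 57) + (50, 8). λ = (8 - 57)/(50 - 30) ≡ 34/20 mod 83. 20⁻¹ ≡ 54 (mod 83) since 20·54 = 1080 ≡ 1, so λ ≡ 10.
  x = λ² - 30 - 50 = 100 - 80 ≡ 20; y = λ·(30 - 20) - 57 ≡ 43. → (20, 43)
8Q: (20, 43) + (50, 8). λ = (8 - 43)/(50 - 20) ≡ 48/30 mod 83. 30⁻¹ ≡ 36 (mod 83), so λ ≡ 68.
  x = λ² - 20 - 50 = 4624 - 70 ≡ 72; y = λ·(20 - 72) - 43 ≡ 73. → (72, 73)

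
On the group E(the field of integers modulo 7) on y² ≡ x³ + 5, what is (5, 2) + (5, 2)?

(6, 2)

tangent at (5, 2): λ = (3·5² + 0)/(2·2) ≡ 5/4. 4⁻¹ ≡ 2 (mod 7), so λ ≡ 5·2 ≡ 3.
  x = λ² - 5 - 5 = 9 - 10 ≡ 6; y = λ·(5 - 6) - 2 ≡ 2. → (6, 2)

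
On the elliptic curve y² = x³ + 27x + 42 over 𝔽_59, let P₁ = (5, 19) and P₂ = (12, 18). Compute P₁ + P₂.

(36, 36)

(5, 19) + (12, 18). λ = (18 - 19)/(12 - 5) ≡ 58/7 mod 59. 7⁻¹ ≡ 17 (mod 59) since 7·17 = 119 ≡ 1, so λ ≡ 42.
  x = λ² - 5 - 12 = 1764 - 17 ≡ 36; y = λ·(5 - 36) - 19 ≡ 36. → (36, 36)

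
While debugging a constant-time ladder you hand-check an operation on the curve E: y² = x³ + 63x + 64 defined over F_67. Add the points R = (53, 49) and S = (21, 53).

(15, 30)

(53, 49) + (21, 53). λ = (53 - 49)/(21 - 53) ≡ 4/35 mod 67. 35⁻¹ ≡ 23 (mod 67) since 35·23 = 805 ≡ 1, so λ ≡ 25.
  x = λ² - 53 - 21 = 625 - 74 ≡ 15; y = λ·(53 - 15) - 49 ≡ 30. → (15, 30)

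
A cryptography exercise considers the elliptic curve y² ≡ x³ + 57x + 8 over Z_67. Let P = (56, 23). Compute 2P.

(20, 61)

tangent at (56, 23): λ = (3·56² + 57)/(2·23) ≡ 18/46. 46⁻¹ ≡ 51 (mod 67) since 46·51 = 2346 ≡ 1, so λ ≡ 18·51 ≡ 47.
  x = λ² - 56 - 56 = 2209 - 112 ≡ 20; y = λ·(56 - 20) - 23 ≡ 61. → (20, 61)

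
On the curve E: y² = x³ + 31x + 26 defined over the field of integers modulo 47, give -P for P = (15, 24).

(15, 23)

-(15, 24) = (15, -24 mod 47) = (15, 23).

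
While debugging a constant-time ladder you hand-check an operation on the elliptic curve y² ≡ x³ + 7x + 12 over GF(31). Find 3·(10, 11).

Write G = (10, 11).
Repeated addition: build up to 3G.
2G: tangent at (10, 11): λ = (3·10² + 7)/(2·11) ≡ 28/22. 22⁻¹ ≡ 24 (mod 31) since 22·24 = 528 ≡ 1, so λ ≡ 28·24 ≡ 21.
  x = λ² - 10 - 10 = 441 - 20 ≡ 18; y = λ·(10 - 18) - 11 ≡ 7. → (18, 7)
3G: (18, 7) + (10, 11). λ = (11 - 7)/(10 - 18) ≡ 4/23 mod 31. 23⁻¹ ≡ 27 (mod 31) since 23·27 = 621 ≡ 1, so λ ≡ 15.
  x = λ² - 18 - 10 = 225 - 28 ≡ 11; y = λ·(18 - 11) - 7 ≡ 5. → (11, 5)

(11, 5)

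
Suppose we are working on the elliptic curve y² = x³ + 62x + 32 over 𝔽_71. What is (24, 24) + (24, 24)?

tangent at (24, 24): λ = (3·24² + 62)/(2·24) ≡ 15/48. 48⁻¹ ≡ 37 (mod 71) since 48·37 = 1776 ≡ 1, so λ ≡ 15·37 ≡ 58.
  x = λ² - 24 - 24 = 3364 - 48 ≡ 50; y = λ·(24 - 50) - 24 ≡ 30. → (50, 30)

(50, 30)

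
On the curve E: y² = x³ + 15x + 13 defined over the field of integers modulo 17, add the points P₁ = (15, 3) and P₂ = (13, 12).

(5, 3)

(15, 3) + (13, 12). λ = (12 - 3)/(13 - 15) ≡ 9/15 mod 17. 15⁻¹ ≡ 8 (mod 17), so λ ≡ 4.
  x = λ² - 15 - 13 = 16 - 28 ≡ 5; y = λ·(15 - 5) - 3 ≡ 3. → (5, 3)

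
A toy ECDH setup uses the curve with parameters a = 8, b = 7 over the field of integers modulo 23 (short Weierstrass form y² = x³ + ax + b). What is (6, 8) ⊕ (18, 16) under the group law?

(6, 8) + (18, 16). λ = (16 - 8)/(18 - 6) ≡ 8/12 mod 23. 12⁻¹ ≡ 2 (mod 23), so λ ≡ 16.
  x = λ² - 6 - 18 = 256 - 24 ≡ 2; y = λ·(6 - 2) - 8 ≡ 10. → (2, 10)

(2, 10)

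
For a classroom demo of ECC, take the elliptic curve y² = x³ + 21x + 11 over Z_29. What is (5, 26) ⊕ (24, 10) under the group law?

(13, 25)

(5, 26) + (24, 10). λ = (10 - 26)/(24 - 5) ≡ 13/19 mod 29. 19⁻¹ ≡ 26 (mod 29), so λ ≡ 19.
  x = λ² - 5 - 24 = 361 - 29 ≡ 13; y = λ·(5 - 13) - 26 ≡ 25. → (13, 25)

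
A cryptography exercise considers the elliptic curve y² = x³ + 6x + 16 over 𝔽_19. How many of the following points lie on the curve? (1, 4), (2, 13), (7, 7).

1

(1, 4): 4² ≡ 16, rhs ≡ 4 → off.
(2, 13): 13² ≡ 17, rhs ≡ 17 → on.
(7, 7): 7² ≡ 11, rhs ≡ 2 → off.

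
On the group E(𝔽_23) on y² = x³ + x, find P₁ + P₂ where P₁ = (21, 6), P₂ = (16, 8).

(11, 13)

(21, 6) + (16, 8). λ = (8 - 6)/(16 - 21) ≡ 2/18 mod 23. 18⁻¹ ≡ 9 (mod 23), so λ ≡ 18.
  x = λ² - 21 - 16 = 324 - 37 ≡ 11; y = λ·(21 - 11) - 6 ≡ 13. → (11, 13)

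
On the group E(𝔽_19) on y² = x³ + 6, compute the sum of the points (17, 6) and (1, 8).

(17, 6) + (1, 8). λ = (8 - 6)/(1 - 17) ≡ 2/3 mod 19. 3⁻¹ ≡ 13 (mod 19), so λ ≡ 7.
  x = λ² - 17 - 1 = 49 - 18 ≡ 12; y = λ·(17 - 12) - 6 ≡ 10. → (12, 10)

(12, 10)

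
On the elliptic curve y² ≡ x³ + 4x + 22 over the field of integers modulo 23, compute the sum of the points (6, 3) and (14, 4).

(6, 3) + (14, 4). λ = (4 - 3)/(14 - 6) ≡ 1/8 mod 23. 8⁻¹ ≡ 3 (mod 23), so λ ≡ 3.
  x = λ² - 6 - 14 = 9 - 20 ≡ 12; y = λ·(6 - 12) - 3 ≡ 2. → (12, 2)

(12, 2)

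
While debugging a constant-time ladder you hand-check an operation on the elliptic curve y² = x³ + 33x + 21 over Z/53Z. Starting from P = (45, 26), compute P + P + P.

(36, 18)

Repeated addition: build up to 3P.
2P: tangent at (45, 26): λ = (3·45² + 33)/(2·26) ≡ 13/52. 52⁻¹ ≡ 52 (mod 53) since 52·52 = 2704 ≡ 1, so λ ≡ 13·52 ≡ 40.
  x = λ² - 45 - 45 = 1600 - 90 ≡ 26; y = λ·(45 - 26) - 26 ≡ 45. → (26, 45)
3P: (26, 45) + (45, 26). λ = (26 - 45)/(45 - 26) ≡ 34/19 mod 53. 19⁻¹ ≡ 14 (mod 53), so λ ≡ 52.
  x = λ² - 26 - 45 = 2704 - 71 ≡ 36; y = λ·(26 - 36) - 45 ≡ 18. → (36, 18)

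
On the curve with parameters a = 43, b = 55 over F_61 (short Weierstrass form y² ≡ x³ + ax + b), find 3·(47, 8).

(34, 45)

Write P = (47, 8).
Repeated addition: build up to 3P.
2P: tangent at (47, 8): λ = (3·47² + 43)/(2·8) ≡ 21/16. 16⁻¹ ≡ 42 (mod 61) since 16·42 = 672 ≡ 1, so λ ≡ 21·42 ≡ 28.
  x = λ² - 47 - 47 = 784 - 94 ≡ 19; y = λ·(47 - 19) - 8 ≡ 44. → (19, 44)
3P: (19, 44) + (47, 8). λ = (8 - 44)/(47 - 19) ≡ 25/28 mod 61. 28⁻¹ ≡ 24 (mod 61), so λ ≡ 51.
  x = λ² - 19 - 47 = 2601 - 66 ≡ 34; y = λ·(19 - 34) - 44 ≡ 45. → (34, 45)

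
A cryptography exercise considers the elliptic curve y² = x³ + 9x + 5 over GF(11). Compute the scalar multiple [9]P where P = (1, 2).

Double-and-add on 9 = (1001)₂. Start with P = (1, 2) for the leading 1-bit.
double: tangent at (1, 2): λ = (3·1² + 9)/(2·2) ≡ 1/4. 4⁻¹ ≡ 3 (mod 11) since 4·3 = 12 ≡ 1, so λ ≡ 1·3 ≡ 3.
  x = λ² - 1 - 1 = 9 - 2 ≡ 7; y = λ·(1 - 7) - 2 ≡ 2. → (7, 2)
double: tangent at (7, 2): λ = (3·7² + 9)/(2·2) ≡ 2/4. 4⁻¹ ≡ 3 (mod 11), so λ ≡ 2·3 ≡ 6.
  x = λ² - 7 - 7 = 36 - 14 ≡ 0; y = λ·(7 - 0) - 2 ≡ 7. → (0, 7)
double: tangent at (0, 7): λ = (3·0² + 9)/(2·7) ≡ 9/3. 3⁻¹ ≡ 4 (mod 11), so λ ≡ 9·4 ≡ 3.
  x = λ² - 0 - 0 = 9 - 0 ≡ 9; y = λ·(0 - 9) - 7 ≡ 10. → (9, 10)
add P: (9, 10) + (1, 2). λ = (2 - 10)/(1 - 9) ≡ 3/3 mod 11. 3⁻¹ ≡ 4 (mod 11), so λ ≡ 1.
  x = λ² - 9 - 1 = 1 - 10 ≡ 2; y = λ·(9 - 2) - 10 ≡ 8. → (2, 8)

(2, 8)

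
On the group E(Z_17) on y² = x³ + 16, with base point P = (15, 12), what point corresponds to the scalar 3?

(1, 0)

Repeated addition: build up to 3P.
2P: tangent at (15, 12): λ = (3·15² + 0)/(2·12) ≡ 12/7. 7⁻¹ ≡ 5 (mod 17), so λ ≡ 12·5 ≡ 9.
  x = λ² - 15 - 15 = 81 - 30 ≡ 0; y = λ·(15 - 0) - 12 ≡ 4. → (0, 4)
3P: (0, 4) + (15, 12). λ = (12 - 4)/(15 - 0) ≡ 8/15 mod 17. 15⁻¹ ≡ 8 (mod 17), so λ ≡ 13.
  x = λ² - 0 - 15 = 169 - 15 ≡ 1; y = λ·(0 - 1) - 4 ≡ 0. → (1, 0)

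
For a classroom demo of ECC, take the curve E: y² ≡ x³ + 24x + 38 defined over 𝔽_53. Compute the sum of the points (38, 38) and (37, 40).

(35, 9)

(38, 38) + (37, 40). λ = (40 - 38)/(37 - 38) ≡ 2/52 mod 53. 52⁻¹ ≡ 52 (mod 53), so λ ≡ 51.
  x = λ² - 38 - 37 = 2601 - 75 ≡ 35; y = λ·(38 - 35) - 38 ≡ 9. → (35, 9)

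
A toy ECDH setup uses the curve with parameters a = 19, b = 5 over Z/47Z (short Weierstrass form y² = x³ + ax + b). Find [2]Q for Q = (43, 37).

tangent at (43, 37): λ = (3·43² + 19)/(2·37) ≡ 20/27. 27⁻¹ ≡ 7 (mod 47), so λ ≡ 20·7 ≡ 46.
  x = λ² - 43 - 43 = 2116 - 86 ≡ 9; y = λ·(43 - 9) - 37 ≡ 23. → (9, 23)

(9, 23)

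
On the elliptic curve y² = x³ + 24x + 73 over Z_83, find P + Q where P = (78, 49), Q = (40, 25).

(78, 49) + (40, 25). λ = (25 - 49)/(40 - 78) ≡ 59/45 mod 83. 45⁻¹ ≡ 24 (mod 83), so λ ≡ 5.
  x = λ² - 78 - 40 = 25 - 118 ≡ 73; y = λ·(78 - 73) - 49 ≡ 59. → (73, 59)

(73, 59)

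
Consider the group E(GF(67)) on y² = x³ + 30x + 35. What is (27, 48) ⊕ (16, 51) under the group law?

(27, 48) + (16, 51). λ = (51 - 48)/(16 - 27) ≡ 3/56 mod 67. 56⁻¹ ≡ 6 (mod 67), so λ ≡ 18.
  x = λ² - 27 - 16 = 324 - 43 ≡ 13; y = λ·(27 - 13) - 48 ≡ 3. → (13, 3)

(13, 3)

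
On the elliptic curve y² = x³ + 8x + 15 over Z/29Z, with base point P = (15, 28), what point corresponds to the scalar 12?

Repeated addition: build up to 12P.
2P: tangent at (15, 28): λ = (3·15² + 8)/(2·28) ≡ 16/27. 27⁻¹ ≡ 14 (mod 29) since 27·14 = 378 ≡ 1, so λ ≡ 16·14 ≡ 21.
  x = λ² - 15 - 15 = 441 - 30 ≡ 5; y = λ·(15 - 5) - 28 ≡ 8. → (5, 8)
3P: (5, 8) + (15, 28). λ = (28 - 8)/(15 - 5) ≡ 20/10 mod 29. 10⁻¹ ≡ 3 (mod 29), so λ ≡ 2.
  x = λ² - 5 - 15 = 4 - 20 ≡ 13; y = λ·(5 - 13) - 8 ≡ 5. → (13, 5)
4P: (13, 5) + (15, 28). λ = (28 - 5)/(15 - 13) ≡ 23/2 mod 29. 2⁻¹ ≡ 15 (mod 29), so λ ≡ 26.
  x = λ² - 13 - 15 = 676 - 28 ≡ 10; y = λ·(13 - 10) - 5 ≡ 15. → (10, 15)
5P: (10, 15) + (15, 28). λ = (28 - 15)/(15 - 10) ≡ 13/5 mod 29. 5⁻¹ ≡ 6 (mod 29), so λ ≡ 20.
  x = λ² - 10 - 15 = 400 - 25 ≡ 27; y = λ·(10 - 27) - 15 ≡ 22. → (27, 22)
6P: (27, 22) + (15, 28). λ = (28 - 22)/(15 - 27) ≡ 6/17 mod 29. 17⁻¹ ≡ 12 (mod 29), so λ ≡ 14.
  x = λ² - 27 - 15 = 196 - 42 ≡ 9; y = λ·(27 - 9) - 22 ≡ 27. → (9, 27)
7P: (9, 27) + (15, 28). λ = (28 - 27)/(15 - 9) ≡ 1/6 mod 29. 6⁻¹ ≡ 5 (mod 29) since 6·5 = 30 ≡ 1, so λ ≡ 5.
  x = λ² - 9 - 15 = 25 - 24 ≡ 1; y = λ·(9 - 1) - 27 ≡ 13. → (1, 13)
8P: (1, 13) + (15, 28). λ = (28 - 13)/(15 - 1) ≡ 15/14 mod 29. 14⁻¹ ≡ 27 (mod 29), so λ ≡ 28.
  x = λ² - 1 - 15 = 784 - 16 ≡ 14; y = λ·(1 - 14) - 13 ≡ 0. → (14, 0)
9P: (14, 0) + (15, 28). λ = (28 - 0)/(15 - 14) ≡ 28/1 mod 29. 1⁻¹ ≡ 1 (mod 29) since 1·1 = 1 ≡ 1, so λ ≡ 28.
  x = λ² - 14 - 15 = 784 - 29 ≡ 1; y = λ·(14 - 1) - 0 ≡ 16. → (1, 16)
10P: (1, 16) + (15, 28). λ = (28 - 16)/(15 - 1) ≡ 12/14 mod 29. 14⁻¹ ≡ 27 (mod 29) since 14·27 = 378 ≡ 1, so λ ≡ 5.
  x = λ² - 1 - 15 = 25 - 16 ≡ 9; y = λ·(1 - 9) - 16 ≡ 2. → (9, 2)
11P: (9, 2) + (15, 28). λ = (28 - 2)/(15 - 9) ≡ 26/6 mod 29. 6⁻¹ ≡ 5 (mod 29), so λ ≡ 14.
  x = λ² - 9 - 15 = 196 - 24 ≡ 27; y = λ·(9 - 27) - 2 ≡ 7. → (27, 7)
12P: (27, 7) + (15, 28). λ = (28 - 7)/(15 - 27) ≡ 21/17 mod 29. 17⁻¹ ≡ 12 (mod 29), so λ ≡ 20.
  x = λ² - 27 - 15 = 400 - 42 ≡ 10; y = λ·(27 - 10) - 7 ≡ 14. → (10, 14)

(10, 14)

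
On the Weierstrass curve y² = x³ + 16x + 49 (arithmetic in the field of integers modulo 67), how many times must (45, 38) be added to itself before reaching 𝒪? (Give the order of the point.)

11

2P: tangent at (45, 38): λ = (3·45² + 16)/(2·38) ≡ 61/9. 9⁻¹ ≡ 15 (mod 67), so λ ≡ 61·15 ≡ 44.
  x = λ² - 45 - 45 = 1936 - 90 ≡ 37; y = λ·(45 - 37) - 38 ≡ 46. → (37, 46)
3P: (37, 46) + (45, 38). λ = (38 - 46)/(45 - 37) ≡ 59/8 mod 67. 8⁻¹ ≡ 42 (mod 67), so λ ≡ 66.
  x = λ² - 37 - 45 = 4356 - 82 ≡ 53; y = λ·(37 - 53) - 46 ≡ 37. → (53, 37)
4P: (53, 37) + (45, 38). λ = (38 - 37)/(45 - 53) ≡ 1/59 mod 67. 59⁻¹ ≡ 25 (mod 67), so λ ≡ 25.
  x = λ² - 53 - 45 = 625 - 98 ≡ 58; y = λ·(53 - 58) - 37 ≡ 39. → (58, 39)
5P: (58, 39) + (45, 38). λ = (38 - 39)/(45 - 58) ≡ 66/54 mod 67. 54⁻¹ ≡ 36 (mod 67) since 54·36 = 1944 ≡ 1, so λ ≡ 31.
  x = λ² - 58 - 45 = 961 - 103 ≡ 54; y = λ·(58 - 54) - 39 ≡ 18. → (54, 18)
6P: (54, 18) + (45, 38). λ = (38 - 18)/(45 - 54) ≡ 20/58 mod 67. 58⁻¹ ≡ 52 (mod 67), so λ ≡ 35.
  x = λ² - 54 - 45 = 1225 - 99 ≡ 54; y = λ·(54 - 54) - 18 ≡ 49. → (54, 49)
7P: (54, 49) + (45, 38). λ = (38 - 49)/(45 - 54) ≡ 56/58 mod 67. 58⁻¹ ≡ 52 (mod 67) since 58·52 = 3016 ≡ 1, so λ ≡ 31.
  x = λ² - 54 - 45 = 961 - 99 ≡ 58; y = λ·(54 - 58) - 49 ≡ 28. → (58, 28)
8P: (58, 28) + (45, 38). λ = (38 - 28)/(45 - 58) ≡ 10/54 mod 67. 54⁻¹ ≡ 36 (mod 67) since 54·36 = 1944 ≡ 1, so λ ≡ 25.
  x = λ² - 58 - 45 = 625 - 103 ≡ 53; y = λ·(58 - 53) - 28 ≡ 30. → (53, 30)
9P: (53, 30) + (45, 38). λ = (38 - 30)/(45 - 53) ≡ 8/59 mod 67. 59⁻¹ ≡ 25 (mod 67) since 59·25 = 1475 ≡ 1, so λ ≡ 66.
  x = λ² - 53 - 45 = 4356 - 98 ≡ 37; y = λ·(53 - 37) - 30 ≡ 21. → (37, 21)
10P: (37, 21) + (45, 38). λ = (38 - 21)/(45 - 37) ≡ 17/8 mod 67. 8⁻¹ ≡ 42 (mod 67) since 8·42 = 336 ≡ 1, so λ ≡ 44.
  x = λ² - 37 - 45 = 1936 - 82 ≡ 45; y = λ·(37 - 45) - 21 ≡ 29. → (45, 29)
11P: (45, 29) + (45, 38): same x and y₁ ≡ -y₂, so the sum is 𝒪.
11P = 𝒪, so the order is 11.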